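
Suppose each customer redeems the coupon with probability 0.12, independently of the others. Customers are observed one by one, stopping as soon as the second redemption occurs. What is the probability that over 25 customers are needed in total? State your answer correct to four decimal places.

Needing more than 25 customers ⇔ fewer than 2 successes in the first 25. With X ~ Binomial(25, 0.12), P(Y > 25) = P(X ≤ 1).
  k=0: C(25,0)·0.12^0·0.88^25 = 0.040932
  k=1: C(25,1)·0.12^1·0.88^24 = 0.139542
P(X ≤ 1) = 0.180475

0.1805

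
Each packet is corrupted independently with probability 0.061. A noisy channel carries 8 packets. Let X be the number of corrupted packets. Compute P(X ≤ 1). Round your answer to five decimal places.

0.91851

X ~ Binomial(8, 0.061); P(X ≤ 1) = Σ C(8,k) p^k (1−p)^(8−k) over k:
  k=0: C(8,0)·0.061^0·0.939^8 = 0.6044004
  k=1: C(8,1)·0.061^1·0.939^7 = 0.3141080
Total = 0.9185084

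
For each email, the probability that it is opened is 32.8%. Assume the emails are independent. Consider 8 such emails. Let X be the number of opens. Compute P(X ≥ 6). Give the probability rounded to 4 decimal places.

0.0181

X ~ Binomial(8, 0.328); P(X ≥ 6) = Σ C(8,k) p^k (1−p)^(8−k) over k:
  k=6: C(8,6)·0.328^6·0.672^2 = 0.015745
  k=7: C(8,7)·0.328^7·0.672^1 = 0.002196
  k=8: C(8,8)·0.328^8·0.672^0 = 0.000134
Total = 0.018075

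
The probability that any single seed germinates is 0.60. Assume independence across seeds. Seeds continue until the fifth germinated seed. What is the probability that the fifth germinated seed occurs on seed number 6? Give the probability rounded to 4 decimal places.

0.1555

Y = trial on which the fifth success occurs; negative binomial, r=5, p=0.60.
P(Y=6) = C(5,4) · p^5 · (1−p)^1
= 5 · 0.07776 · 0.4 = 0.155520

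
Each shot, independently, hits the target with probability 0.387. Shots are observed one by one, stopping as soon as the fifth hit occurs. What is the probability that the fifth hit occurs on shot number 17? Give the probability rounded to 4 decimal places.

0.0445

Y = trial on which the fifth success occurs; negative binomial, r=5, p=0.387.
P(Y=17) = C(16,4) · p^5 · (1−p)^12
= 1820 · 0.0086807 · 0.0028153 = 0.044479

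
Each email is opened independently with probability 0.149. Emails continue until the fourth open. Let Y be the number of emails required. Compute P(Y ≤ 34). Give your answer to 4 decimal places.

0.7667

Finishing within 34 emails ⇔ at least 4 successes in the first 34. With X ~ Binomial(34, 0.149), P(Y ≤ 34) = 1 − P(X ≤ 3).
  k=0: C(34,0)·0.149^0·0.851^34 = 0.004146
  k=1: C(34,1)·0.149^1·0.851^33 = 0.024680
  k=2: C(34,2)·0.149^2·0.851^32 = 0.071299
  k=3: C(34,3)·0.149^3·0.851^31 = 0.133158
1 − 0.233282 = 0.766718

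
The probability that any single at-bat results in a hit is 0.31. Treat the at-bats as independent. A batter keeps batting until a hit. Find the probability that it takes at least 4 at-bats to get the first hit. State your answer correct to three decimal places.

0.329

Y = number of at-bats to the first success; geometric, p = 0.31.
P(Y > 3) = P(first 3 all fail) = (1−p)^3 = 0.32851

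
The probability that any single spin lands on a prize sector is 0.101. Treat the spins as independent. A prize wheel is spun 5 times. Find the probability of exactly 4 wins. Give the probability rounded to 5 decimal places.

0.00047

X ~ Binomial(n=5, p=0.101).
P(X=4) = C(5,4) · p^4 · (1−p)^1
= 5 · 0.00010406 · 0.899 = 0.0004678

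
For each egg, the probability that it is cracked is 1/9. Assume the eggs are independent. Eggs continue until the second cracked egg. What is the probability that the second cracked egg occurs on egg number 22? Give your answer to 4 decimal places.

Y = trial on which the second success occurs; negative binomial, r=2, p=0.111111.
P(Y=22) = C(21,1) · p^2 · (1−p)^20
= 21 · 0.012346 · 0.094831 = 0.024586

0.0246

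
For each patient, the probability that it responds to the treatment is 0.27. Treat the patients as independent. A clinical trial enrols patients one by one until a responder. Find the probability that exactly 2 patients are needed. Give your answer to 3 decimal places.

Geometric (trials to first success), p = 0.27.
P(Y = 2) = (1−p)^1 · p = 0.73 · 0.27 = 0.19710

0.197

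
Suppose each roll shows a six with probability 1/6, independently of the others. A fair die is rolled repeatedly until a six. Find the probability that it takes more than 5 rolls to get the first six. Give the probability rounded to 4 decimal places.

Y = number of rolls to the first success; geometric, p = 0.166667.
P(Y > 5) = P(first 5 all fail) = (1−p)^5 = 0.401878

0.4019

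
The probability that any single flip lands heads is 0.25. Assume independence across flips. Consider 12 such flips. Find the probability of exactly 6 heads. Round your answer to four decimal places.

0.0401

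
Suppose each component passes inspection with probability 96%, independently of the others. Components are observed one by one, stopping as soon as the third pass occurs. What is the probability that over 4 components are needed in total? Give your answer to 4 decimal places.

0.0091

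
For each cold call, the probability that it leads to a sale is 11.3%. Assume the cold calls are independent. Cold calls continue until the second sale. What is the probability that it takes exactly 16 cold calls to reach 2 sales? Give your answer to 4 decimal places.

0.0357

Y = trial on which the second success occurs; negative binomial, r=2, p=0.113.
P(Y=16) = C(15,1) · p^2 · (1−p)^14
= 15 · 0.012769 · 0.18661 = 0.035742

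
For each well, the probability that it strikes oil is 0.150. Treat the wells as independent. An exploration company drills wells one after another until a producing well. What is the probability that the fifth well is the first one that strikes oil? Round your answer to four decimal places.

Geometric (trials to first success), p = 0.15.
P(Y = 5) = (1−p)^4 · p = 0.52201 · 0.15 = 0.078301

0.0783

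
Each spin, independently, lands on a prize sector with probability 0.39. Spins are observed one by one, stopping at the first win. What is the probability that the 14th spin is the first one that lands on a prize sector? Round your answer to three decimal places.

0.001

Geometric (trials to first success), p = 0.39.
P(Y = 14) = (1−p)^13 · p = 0.0016192 · 0.39 = 0.00063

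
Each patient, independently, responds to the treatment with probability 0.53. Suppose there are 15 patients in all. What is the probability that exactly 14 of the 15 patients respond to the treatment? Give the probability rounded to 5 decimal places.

0.00097

X ~ Binomial(n=15, p=0.53).
P(X=14) = C(15,14) · p^14 · (1−p)^1
= 15 · 0.00013799 · 0.47 = 0.0009729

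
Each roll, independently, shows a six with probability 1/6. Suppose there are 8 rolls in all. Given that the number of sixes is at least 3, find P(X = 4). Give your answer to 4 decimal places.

X ~ Binomial(8, 0.166667). Want P(X=4 | X≥3) = P(X=4) / P(X≥3).
P(X=4) = C(8,4)·0.166667^4·0.833333^4 = 0.026048
P(X≥3) = 1 − 0.232568 − 0.372109 − 0.260476 = 0.134847
Ratio = 0.026048 / 0.134847 = 0.193164

0.1932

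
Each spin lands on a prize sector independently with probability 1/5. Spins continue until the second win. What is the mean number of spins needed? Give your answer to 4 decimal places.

Y = total spins until the second success; negative binomial with r=2, p=0.20.
E[Y] = r / p = 2 / 0.20 = 10.000000

10.0000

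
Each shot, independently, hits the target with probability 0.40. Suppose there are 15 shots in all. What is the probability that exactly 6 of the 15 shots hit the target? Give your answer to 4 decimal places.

X ~ Binomial(n=15, p=0.40).
P(X=6) = C(15,6) · p^6 · (1−p)^9
= 5005 · 0.004096 · 0.010078 = 0.206598

0.2066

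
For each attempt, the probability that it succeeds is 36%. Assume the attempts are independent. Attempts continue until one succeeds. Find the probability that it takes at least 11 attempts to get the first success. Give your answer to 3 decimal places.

0.012

Y = number of attempts to the first success; geometric, p = 0.36.
P(Y > 10) = P(first 10 all fail) = (1−p)^10 = 0.01153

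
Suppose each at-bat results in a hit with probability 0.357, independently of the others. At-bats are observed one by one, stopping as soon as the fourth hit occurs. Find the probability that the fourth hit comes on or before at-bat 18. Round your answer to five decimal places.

0.93017

Finishing within 18 at-bats ⇔ at least 4 successes in the first 18. With X ~ Binomial(18, 0.357), P(Y ≤ 18) = 1 − P(X ≤ 3).
  k=0: C(18,0)·0.357^0·0.643^18 = 0.0003530
  k=1: C(18,1)·0.357^1·0.643^17 = 0.0035280
  k=2: C(18,2)·0.357^2·0.643^16 = 0.0166496
  k=3: C(18,3)·0.357^3·0.643^15 = 0.0493014
1 − 0.0698320 = 0.9301680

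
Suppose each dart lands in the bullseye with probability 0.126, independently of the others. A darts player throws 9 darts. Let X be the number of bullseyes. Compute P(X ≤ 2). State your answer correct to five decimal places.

X ~ Binomial(9, 0.126); P(X ≤ 2) = Σ C(9,k) p^k (1−p)^(9−k) over k:
  k=0: C(9,0)·0.126^0·0.874^9 = 0.2975794
  k=1: C(9,1)·0.126^1·0.874^8 = 0.3861042
  k=2: C(9,2)·0.126^2·0.874^7 = 0.2226505
Total = 0.9063341

0.90633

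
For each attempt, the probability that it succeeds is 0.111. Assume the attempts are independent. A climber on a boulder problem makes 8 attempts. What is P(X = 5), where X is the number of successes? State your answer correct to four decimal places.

X ~ Binomial(n=8, p=0.111).
P(X=5) = C(8,5) · p^5 · (1−p)^3
= 56 · 1.6851e-05 · 0.7026 = 0.000663

0.0007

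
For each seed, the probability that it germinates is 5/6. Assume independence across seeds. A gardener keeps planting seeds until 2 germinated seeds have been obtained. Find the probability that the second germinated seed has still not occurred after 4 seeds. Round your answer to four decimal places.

Needing more than 4 seeds ⇔ fewer than 2 successes in the first 4. With X ~ Binomial(4, 0.833333), P(Y > 4) = P(X ≤ 1).
  k=0: C(4,0)·0.833333^0·0.166667^4 = 0.000772
  k=1: C(4,1)·0.833333^1·0.166667^3 = 0.015432
P(X ≤ 1) = 0.016204

0.0162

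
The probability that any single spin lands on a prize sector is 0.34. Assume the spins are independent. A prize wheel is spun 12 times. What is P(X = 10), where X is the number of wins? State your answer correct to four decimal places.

0.0006

X ~ Binomial(n=12, p=0.34).
P(X=10) = C(12,10) · p^10 · (1−p)^2
= 66 · 2.0644e-05 · 0.4356 = 0.000594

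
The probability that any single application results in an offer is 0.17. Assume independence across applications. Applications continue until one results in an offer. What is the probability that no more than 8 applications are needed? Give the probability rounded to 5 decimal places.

0.77477

Y = number of applications to the first success; geometric, p = 0.17.
P(Y ≤ 8) = 1 − (1−p)^8 = 1 − 0.2252292 = 0.7747708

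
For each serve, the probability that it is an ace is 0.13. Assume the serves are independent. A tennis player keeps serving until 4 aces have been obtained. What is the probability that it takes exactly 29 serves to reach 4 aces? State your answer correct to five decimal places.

Y = trial on which the fourth success occurs; negative binomial, r=4, p=0.13.
P(Y=29) = C(28,3) · p^4 · (1−p)^25
= 3276 · 0.00028561 · 0.03076 = 0.0287805

0.02878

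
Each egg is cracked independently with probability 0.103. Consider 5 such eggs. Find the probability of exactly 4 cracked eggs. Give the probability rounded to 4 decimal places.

X ~ Binomial(n=5, p=0.103).
P(X=4) = C(5,4) · p^4 · (1−p)^1
= 5 · 0.00011255 · 0.897 = 0.000505

0.0005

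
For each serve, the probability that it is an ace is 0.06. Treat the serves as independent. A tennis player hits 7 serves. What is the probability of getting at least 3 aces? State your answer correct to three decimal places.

0.006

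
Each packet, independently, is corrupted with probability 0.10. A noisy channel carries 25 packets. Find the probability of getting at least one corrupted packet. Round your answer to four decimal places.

0.9282

P(at least one) = 1 − P(none) = 1 − (1 − 0.10)^25
= 1 − 0.071790 = 0.928210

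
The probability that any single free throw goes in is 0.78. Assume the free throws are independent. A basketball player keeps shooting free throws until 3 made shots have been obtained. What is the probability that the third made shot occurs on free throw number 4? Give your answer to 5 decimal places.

Y = trial on which the third success occurs; negative binomial, r=3, p=0.78.
P(Y=4) = C(3,2) · p^3 · (1−p)^1
= 3 · 0.47455 · 0.22 = 0.3132043

0.31320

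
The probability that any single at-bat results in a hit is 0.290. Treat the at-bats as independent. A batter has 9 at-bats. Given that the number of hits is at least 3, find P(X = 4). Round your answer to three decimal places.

X ~ Binomial(9, 0.29). Want P(X=4 | X≥3) = P(X=4) / P(X≥3).
P(X=4) = C(9,4)·0.29^4·0.71^5 = 0.16079
P(X≥3) = 1 − 0.04585 − 0.16854 − 0.27536 = 0.51025
Ratio = 0.16079 / 0.51025 = 0.31512

0.315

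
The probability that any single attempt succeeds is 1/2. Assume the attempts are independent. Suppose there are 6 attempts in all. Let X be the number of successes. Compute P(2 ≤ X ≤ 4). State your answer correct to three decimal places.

0.781

X ~ Binomial(6, 0.50); P(2 ≤ X ≤ 4) = Σ C(6,k) p^k (1−p)^(6−k) over k:
  k=2: C(6,2)·0.50^2·0.50^4 = 0.23438
  k=3: C(6,3)·0.50^3·0.50^3 = 0.31250
  k=4: C(6,4)·0.50^4·0.50^2 = 0.23438
Total = 0.78125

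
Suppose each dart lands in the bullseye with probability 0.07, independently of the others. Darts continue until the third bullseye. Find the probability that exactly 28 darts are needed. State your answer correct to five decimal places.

0.01962

Y = trial on which the third success occurs; negative binomial, r=3, p=0.07.
P(Y=28) = C(27,2) · p^3 · (1−p)^25
= 351 · 0.000343 · 0.16296 = 0.0196189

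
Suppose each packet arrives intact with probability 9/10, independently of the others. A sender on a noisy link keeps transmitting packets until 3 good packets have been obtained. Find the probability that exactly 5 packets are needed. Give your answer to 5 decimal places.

Y = trial on which the third success occurs; negative binomial, r=3, p=0.90.
P(Y=5) = C(4,2) · p^3 · (1−p)^2
= 6 · 0.729 · 0.01 = 0.0437400

0.04374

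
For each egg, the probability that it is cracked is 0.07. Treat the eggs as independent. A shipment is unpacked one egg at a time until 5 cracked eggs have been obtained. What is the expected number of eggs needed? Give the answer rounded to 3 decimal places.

71.429

Y = total eggs until the fifth success; negative binomial with r=5, p=0.07.
E[Y] = r / p = 5 / 0.07 = 71.42857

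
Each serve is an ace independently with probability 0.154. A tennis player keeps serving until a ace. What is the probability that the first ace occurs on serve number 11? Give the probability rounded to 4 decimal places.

0.0289

Geometric (trials to first success), p = 0.154.
P(Y = 11) = (1−p)^10 · p = 0.1878 · 0.154 = 0.028922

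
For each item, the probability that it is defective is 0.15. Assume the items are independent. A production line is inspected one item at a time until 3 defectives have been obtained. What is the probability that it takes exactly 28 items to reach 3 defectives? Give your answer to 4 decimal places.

0.0204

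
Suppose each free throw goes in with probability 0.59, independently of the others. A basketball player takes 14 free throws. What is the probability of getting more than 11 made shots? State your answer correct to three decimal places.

0.034

X ~ Binomial(14, 0.59); P(X ≥ 12) = Σ C(14,k) p^k (1−p)^(14−k) over k:
  k=12: C(14,12)·0.59^12·0.41^2 = 0.02722
  k=13: C(14,13)·0.59^13·0.41^1 = 0.00603
  k=14: C(14,14)·0.59^14·0.41^0 = 0.00062
Total = 0.03386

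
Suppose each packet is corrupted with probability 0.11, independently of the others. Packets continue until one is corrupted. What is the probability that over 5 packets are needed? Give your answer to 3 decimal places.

0.558

Y = number of packets to the first success; geometric, p = 0.11.
P(Y > 5) = P(first 5 all fail) = (1−p)^5 = 0.55841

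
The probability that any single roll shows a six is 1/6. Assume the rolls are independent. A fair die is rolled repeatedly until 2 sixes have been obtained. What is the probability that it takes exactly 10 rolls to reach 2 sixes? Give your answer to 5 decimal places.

0.05814

Y = trial on which the second success occurs; negative binomial, r=2, p=0.166667.
P(Y=10) = C(9,1) · p^2 · (1−p)^8
= 9 · 0.027778 · 0.23257 = 0.0581420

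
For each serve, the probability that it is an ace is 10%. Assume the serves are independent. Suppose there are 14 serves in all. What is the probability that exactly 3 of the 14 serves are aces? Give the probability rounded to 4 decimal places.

0.1142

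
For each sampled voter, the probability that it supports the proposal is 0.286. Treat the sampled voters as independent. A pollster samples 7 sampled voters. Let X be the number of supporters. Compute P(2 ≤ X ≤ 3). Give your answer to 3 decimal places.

0.532

X ~ Binomial(7, 0.286); P(2 ≤ X ≤ 3) = Σ C(7,k) p^k (1−p)^(7−k) over k:
  k=2: C(7,2)·0.286^2·0.714^5 = 0.31874
  k=3: C(7,3)·0.286^3·0.714^4 = 0.21279
Total = 0.53154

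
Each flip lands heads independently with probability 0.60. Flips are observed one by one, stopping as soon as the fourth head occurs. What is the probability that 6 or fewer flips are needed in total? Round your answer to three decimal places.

Finishing within 6 flips ⇔ at least 4 successes in the first 6. With X ~ Binomial(6, 0.60), P(Y ≤ 6) = 1 − P(X ≤ 3).
  k=0: C(6,0)·0.60^0·0.40^6 = 0.00410
  k=1: C(6,1)·0.60^1·0.40^5 = 0.03686
  k=2: C(6,2)·0.60^2·0.40^4 = 0.13824
  k=3: C(6,3)·0.60^3·0.40^3 = 0.27648
1 − 0.45568 = 0.54432

0.544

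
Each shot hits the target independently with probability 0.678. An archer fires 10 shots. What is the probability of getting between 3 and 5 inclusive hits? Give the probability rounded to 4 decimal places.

X ~ Binomial(10, 0.678); P(3 ≤ X ≤ 5) = Σ C(10,k) p^k (1−p)^(10−k) over k:
  k=3: C(10,3)·0.678^3·0.322^7 = 0.013423
  k=4: C(10,4)·0.678^4·0.322^6 = 0.049462
  k=5: C(10,5)·0.678^5·0.322^5 = 0.124977
Total = 0.187862

0.1879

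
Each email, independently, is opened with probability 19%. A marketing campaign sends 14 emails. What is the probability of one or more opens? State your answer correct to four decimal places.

0.9477

P(at least one) = 1 − P(none) = 1 − (1 − 0.19)^14
= 1 − 0.052335 = 0.947665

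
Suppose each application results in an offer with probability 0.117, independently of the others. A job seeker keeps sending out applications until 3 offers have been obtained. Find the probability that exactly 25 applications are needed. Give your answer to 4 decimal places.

Y = trial on which the third success occurs; negative binomial, r=3, p=0.117.
P(Y=25) = C(24,2) · p^3 · (1−p)^22
= 276 · 0.0016016 · 0.064734 = 0.028616

0.0286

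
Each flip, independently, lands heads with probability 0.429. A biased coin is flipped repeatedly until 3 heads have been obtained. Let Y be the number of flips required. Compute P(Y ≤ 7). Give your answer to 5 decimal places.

0.64154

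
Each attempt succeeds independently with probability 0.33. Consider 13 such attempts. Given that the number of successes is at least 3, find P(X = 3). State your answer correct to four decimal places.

X ~ Binomial(13, 0.33). Want P(X=3 | X≥3) = P(X=3) / P(X≥3).
P(X=3) = C(13,3)·0.33^3·0.67^10 = 0.187351
P(X≥3) = 1 − 0.005482 − 0.035104 − 0.103740 = 0.855674
Ratio = 0.187351 / 0.855674 = 0.218951

0.2190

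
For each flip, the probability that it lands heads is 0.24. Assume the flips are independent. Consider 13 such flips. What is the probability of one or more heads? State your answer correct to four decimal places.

0.9718

P(at least one) = 1 − P(none) = 1 − (1 − 0.24)^13
= 1 − 0.028221 = 0.971779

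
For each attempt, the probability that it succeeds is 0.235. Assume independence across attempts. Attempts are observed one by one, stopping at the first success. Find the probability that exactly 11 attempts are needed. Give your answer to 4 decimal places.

0.0161

Geometric (trials to first success), p = 0.235.
P(Y = 11) = (1−p)^10 · p = 0.068646 · 0.235 = 0.016132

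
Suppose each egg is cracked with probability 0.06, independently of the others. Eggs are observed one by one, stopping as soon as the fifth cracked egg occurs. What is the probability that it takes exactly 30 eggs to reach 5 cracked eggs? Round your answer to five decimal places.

0.00393

Y = trial on which the fifth success occurs; negative binomial, r=5, p=0.06.
P(Y=30) = C(29,4) · p^5 · (1−p)^25
= 23751 · 7.776e-07 · 0.21291 = 0.0039322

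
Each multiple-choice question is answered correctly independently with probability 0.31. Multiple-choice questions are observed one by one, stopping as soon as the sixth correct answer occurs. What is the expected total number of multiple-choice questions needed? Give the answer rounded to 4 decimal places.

19.3548

Y = total multiple-choice questions until the sixth success; negative binomial with r=6, p=0.31.
E[Y] = r / p = 6 / 0.31 = 19.354839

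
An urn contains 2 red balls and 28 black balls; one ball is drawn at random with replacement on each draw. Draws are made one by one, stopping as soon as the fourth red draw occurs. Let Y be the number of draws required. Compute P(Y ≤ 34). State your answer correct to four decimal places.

0.1886

Finishing within 34 draws ⇔ at least 4 successes in the first 34. With X ~ Binomial(34, 0.066667), P(Y ≤ 34) = 1 − P(X ≤ 3).
  k=0: C(34,0)·0.066667^0·0.933333^34 = 0.095775
  k=1: C(34,1)·0.066667^1·0.933333^33 = 0.232595
  k=2: C(34,2)·0.066667^2·0.933333^32 = 0.274130
  k=3: C(34,3)·0.066667^3·0.933333^31 = 0.208861
1 − 0.811362 = 0.188638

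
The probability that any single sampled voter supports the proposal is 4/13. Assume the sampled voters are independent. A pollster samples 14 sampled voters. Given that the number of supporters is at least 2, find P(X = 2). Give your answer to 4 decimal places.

0.1090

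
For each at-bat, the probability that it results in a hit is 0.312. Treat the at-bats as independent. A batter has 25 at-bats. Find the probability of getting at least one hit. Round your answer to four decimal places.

0.9999

P(at least one) = 1 − P(none) = 1 − (1 − 0.312)^25
= 1 − 0.000087 = 0.999913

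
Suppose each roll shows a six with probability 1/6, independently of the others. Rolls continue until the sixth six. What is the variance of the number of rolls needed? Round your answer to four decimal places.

180.0000

Y = total rolls until the sixth success; negative binomial with r=6, p=0.166667.
Var(Y) = r(1−p)/p² = 6·0.833333 / 0.166667² = 180.000000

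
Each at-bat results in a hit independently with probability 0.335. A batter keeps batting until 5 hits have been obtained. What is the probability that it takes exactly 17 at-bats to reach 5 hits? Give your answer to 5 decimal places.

Y = trial on which the fifth success occurs; negative binomial, r=5, p=0.335.
P(Y=17) = C(16,4) · p^5 · (1−p)^12
= 1820 · 0.0042191 · 0.0074793 = 0.0574322

0.05743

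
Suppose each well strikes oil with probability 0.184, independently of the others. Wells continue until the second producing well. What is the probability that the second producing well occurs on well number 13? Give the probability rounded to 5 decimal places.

0.04339

Y = trial on which the second success occurs; negative binomial, r=2, p=0.184.
P(Y=13) = C(12,1) · p^2 · (1−p)^11
= 12 · 0.033856 · 0.10681 = 0.0433919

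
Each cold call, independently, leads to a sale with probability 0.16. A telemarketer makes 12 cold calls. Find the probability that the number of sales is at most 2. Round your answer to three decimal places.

0.701

X ~ Binomial(12, 0.16); P(X ≤ 2) = Σ C(12,k) p^k (1−p)^(12−k) over k:
  k=0: C(12,0)·0.16^0·0.84^12 = 0.12341
  k=1: C(12,1)·0.16^1·0.84^11 = 0.28208
  k=2: C(12,2)·0.16^2·0.84^10 = 0.29551
Total = 0.70100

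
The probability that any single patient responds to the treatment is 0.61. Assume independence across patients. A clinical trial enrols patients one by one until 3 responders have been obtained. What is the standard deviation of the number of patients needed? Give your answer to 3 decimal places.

Y = total patients until the third success; negative binomial with r=3, p=0.61.
SD(Y) = √[r(1−p)/p²] = √(3.14432) = 1.77322

1.773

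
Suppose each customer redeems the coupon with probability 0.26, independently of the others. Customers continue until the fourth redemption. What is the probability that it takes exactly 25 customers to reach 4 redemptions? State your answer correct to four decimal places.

Y = trial on which the fourth success occurs; negative binomial, r=4, p=0.26.
P(Y=25) = C(24,3) · p^4 · (1−p)^21
= 2024 · 0.0045698 · 0.0017942 = 0.016595

0.0166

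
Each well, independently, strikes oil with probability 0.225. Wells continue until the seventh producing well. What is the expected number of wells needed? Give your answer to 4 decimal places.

31.1111

Y = total wells until the seventh success; negative binomial with r=7, p=0.225.
E[Y] = r / p = 7 / 0.225 = 31.111111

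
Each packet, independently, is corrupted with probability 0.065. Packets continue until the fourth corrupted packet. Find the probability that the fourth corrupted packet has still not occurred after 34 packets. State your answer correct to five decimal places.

0.82280

Needing more than 34 packets ⇔ fewer than 4 successes in the first 34. With X ~ Binomial(34, 0.065), P(Y > 34) = P(X ≤ 3).
  k=0: C(34,0)·0.065^0·0.935^34 = 0.1017641
  k=1: C(34,1)·0.065^1·0.935^33 = 0.2405334
  k=2: C(34,2)·0.065^2·0.935^32 = 0.2759060
  k=3: C(34,3)·0.065^3·0.935^31 = 0.2045934
P(X ≤ 3) = 0.8227969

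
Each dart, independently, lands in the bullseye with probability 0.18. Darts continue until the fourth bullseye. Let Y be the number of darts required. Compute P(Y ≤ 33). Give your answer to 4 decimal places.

Finishing within 33 darts ⇔ at least 4 successes in the first 33. With X ~ Binomial(33, 0.18), P(Y ≤ 33) = 1 − P(X ≤ 3).
  k=0: C(33,0)·0.18^0·0.82^33 = 0.001432
  k=1: C(33,1)·0.18^1·0.82^32 = 0.010371
  k=2: C(33,2)·0.18^2·0.82^31 = 0.036426
  k=3: C(33,3)·0.18^3·0.82^30 = 0.082624
1 − 0.130853 = 0.869147

0.8691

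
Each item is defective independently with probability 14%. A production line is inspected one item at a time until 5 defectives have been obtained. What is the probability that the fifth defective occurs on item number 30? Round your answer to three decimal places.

0.029

Y = trial on which the fifth success occurs; negative binomial, r=5, p=0.14.
P(Y=30) = C(29,4) · p^5 · (1−p)^25
= 23751 · 5.3782e-05 · 0.023039 = 0.02943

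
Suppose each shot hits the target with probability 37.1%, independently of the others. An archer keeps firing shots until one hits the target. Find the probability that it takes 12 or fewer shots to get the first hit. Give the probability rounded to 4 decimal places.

0.9962

Y = number of shots to the first success; geometric, p = 0.371.
P(Y ≤ 12) = 1 − (1−p)^12 = 1 − 0.003835 = 0.996165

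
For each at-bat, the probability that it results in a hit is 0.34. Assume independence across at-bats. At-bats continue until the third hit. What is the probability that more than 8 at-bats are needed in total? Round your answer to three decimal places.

Needing more than 8 at-bats ⇔ fewer than 3 successes in the first 8. With X ~ Binomial(8, 0.34), P(Y > 8) = P(X ≤ 2).
  k=0: C(8,0)·0.34^0·0.66^8 = 0.03600
  k=1: C(8,1)·0.34^1·0.66^7 = 0.14838
  k=2: C(8,2)·0.34^2·0.66^6 = 0.26753
P(X ≤ 2) = 0.45192

0.452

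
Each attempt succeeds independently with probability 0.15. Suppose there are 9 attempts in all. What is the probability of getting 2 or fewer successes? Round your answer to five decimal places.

0.85915

X ~ Binomial(9, 0.15); P(X ≤ 2) = Σ C(9,k) p^k (1−p)^(9−k) over k:
  k=0: C(9,0)·0.15^0·0.85^9 = 0.2316169
  k=1: C(9,1)·0.15^1·0.85^8 = 0.3678622
  k=2: C(9,2)·0.15^2·0.85^7 = 0.2596674
Total = 0.8591466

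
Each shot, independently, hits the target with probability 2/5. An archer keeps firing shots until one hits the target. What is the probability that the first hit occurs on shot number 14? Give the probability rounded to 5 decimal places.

0.00052

Geometric (trials to first success), p = 0.40.
P(Y = 14) = (1−p)^13 · p = 0.0013061 · 0.40 = 0.0005224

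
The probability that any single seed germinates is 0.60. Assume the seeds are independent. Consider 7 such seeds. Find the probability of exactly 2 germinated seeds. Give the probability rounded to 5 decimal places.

0.07741

X ~ Binomial(n=7, p=0.60).
P(X=2) = C(7,2) · p^2 · (1−p)^5
= 21 · 0.36 · 0.01024 = 0.0774144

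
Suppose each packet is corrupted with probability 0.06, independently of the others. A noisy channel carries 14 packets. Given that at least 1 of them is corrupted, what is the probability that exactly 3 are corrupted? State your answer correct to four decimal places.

0.0687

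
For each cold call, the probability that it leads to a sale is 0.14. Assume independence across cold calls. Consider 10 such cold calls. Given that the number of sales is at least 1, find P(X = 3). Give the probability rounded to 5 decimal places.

0.14712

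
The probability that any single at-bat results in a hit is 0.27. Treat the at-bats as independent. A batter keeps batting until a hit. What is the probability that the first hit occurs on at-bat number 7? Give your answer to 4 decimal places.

0.0409

Geometric (trials to first success), p = 0.27.
P(Y = 7) = (1−p)^6 · p = 0.15133 · 0.27 = 0.040860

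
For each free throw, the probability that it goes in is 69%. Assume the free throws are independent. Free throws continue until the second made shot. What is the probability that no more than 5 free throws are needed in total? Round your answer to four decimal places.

0.9653

Finishing within 5 free throws ⇔ at least 2 successes in the first 5. With X ~ Binomial(5, 0.69), P(Y ≤ 5) = 1 − P(X ≤ 1).
  k=0: C(5,0)·0.69^0·0.31^5 = 0.002863
  k=1: C(5,1)·0.69^1·0.31^4 = 0.031861
1 − 0.034724 = 0.965276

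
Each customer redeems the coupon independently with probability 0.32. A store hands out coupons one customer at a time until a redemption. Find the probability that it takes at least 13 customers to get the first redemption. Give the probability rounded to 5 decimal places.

Y = number of customers to the first success; geometric, p = 0.32.
P(Y > 12) = P(first 12 all fail) = (1−p)^12 = 0.0097748

0.00977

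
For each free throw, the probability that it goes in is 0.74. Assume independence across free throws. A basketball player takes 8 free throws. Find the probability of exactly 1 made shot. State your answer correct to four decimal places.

0.0005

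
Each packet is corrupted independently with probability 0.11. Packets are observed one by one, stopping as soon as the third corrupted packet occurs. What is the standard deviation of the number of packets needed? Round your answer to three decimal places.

Y = total packets until the third success; negative binomial with r=3, p=0.11.
SD(Y) = √[r(1−p)/p²] = √(220.66116) = 14.85467

14.855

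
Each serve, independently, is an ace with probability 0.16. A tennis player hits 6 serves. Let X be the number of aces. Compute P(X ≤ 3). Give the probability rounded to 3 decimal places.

0.993

X ~ Binomial(6, 0.16); P(X ≤ 3) = Σ C(6,k) p^k (1−p)^(6−k) over k:
  k=0: C(6,0)·0.16^0·0.84^6 = 0.35130
  k=1: C(6,1)·0.16^1·0.84^5 = 0.40148
  k=2: C(6,2)·0.16^2·0.84^4 = 0.19118
  k=3: C(6,3)·0.16^3·0.84^3 = 0.04855
Total = 0.99252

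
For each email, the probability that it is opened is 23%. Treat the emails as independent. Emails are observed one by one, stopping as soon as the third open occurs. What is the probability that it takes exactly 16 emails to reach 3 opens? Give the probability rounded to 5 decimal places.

0.04273

Y = trial on which the third success occurs; negative binomial, r=3, p=0.23.
P(Y=16) = C(15,2) · p^3 · (1−p)^13
= 105 · 0.012167 · 0.033449 = 0.0427319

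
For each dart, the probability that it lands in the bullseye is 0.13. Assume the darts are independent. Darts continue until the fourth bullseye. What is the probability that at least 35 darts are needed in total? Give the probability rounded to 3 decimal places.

Needing more than 34 darts ⇔ fewer than 4 successes in the first 34. With X ~ Binomial(34, 0.13), P(Y > 34) = P(X ≤ 3).
  k=0: C(34,0)·0.13^0·0.87^34 = 0.00878
  k=1: C(34,1)·0.13^1·0.87^33 = 0.04462
  k=2: C(34,2)·0.13^2·0.87^32 = 0.11002
  k=3: C(34,3)·0.13^3·0.87^31 = 0.17536
P(X ≤ 3) = 0.33878

0.339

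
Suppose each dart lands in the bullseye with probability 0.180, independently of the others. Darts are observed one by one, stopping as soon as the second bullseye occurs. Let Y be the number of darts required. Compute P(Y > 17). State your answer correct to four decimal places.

Needing more than 17 darts ⇔ fewer than 2 successes in the first 17. With X ~ Binomial(17, 0.18), P(Y > 17) = P(X ≤ 1).
  k=0: C(17,0)·0.18^0·0.82^17 = 0.034264
  k=1: C(17,1)·0.18^1·0.82^16 = 0.127862
P(X ≤ 1) = 0.162126

0.1621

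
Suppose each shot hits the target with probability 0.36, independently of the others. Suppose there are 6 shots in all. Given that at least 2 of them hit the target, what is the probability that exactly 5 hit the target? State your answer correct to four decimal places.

0.0332

X ~ Binomial(6, 0.36). Want P(X=5 | X≥2) = P(X=5) / P(X≥2).
P(X=5) = C(6,5)·0.36^5·0.64^1 = 0.023219
P(X≥2) = 1 − 0.068719 − 0.231928 = 0.699352
Ratio = 0.023219 / 0.699352 = 0.033201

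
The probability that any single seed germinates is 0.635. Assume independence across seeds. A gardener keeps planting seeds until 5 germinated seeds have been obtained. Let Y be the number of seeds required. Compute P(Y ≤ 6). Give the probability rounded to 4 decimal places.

0.2917

Finishing within 6 seeds ⇔ at least 5 successes in the first 6. With X ~ Binomial(6, 0.635), P(Y ≤ 6) = 1 − P(X ≤ 4).
  k=0: C(6,0)·0.635^0·0.365^6 = 0.002365
  k=1: C(6,1)·0.635^1·0.365^5 = 0.024683
  k=2: C(6,2)·0.635^2·0.365^4 = 0.107352
  k=3: C(6,3)·0.635^3·0.365^3 = 0.249017
  k=4: C(6,4)·0.635^4·0.365^2 = 0.324917
1 − 0.708333 = 0.291667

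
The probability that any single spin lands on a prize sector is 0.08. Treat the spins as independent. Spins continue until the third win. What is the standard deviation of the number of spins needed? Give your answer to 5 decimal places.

20.76656

Y = total spins until the third success; negative binomial with r=3, p=0.08.
SD(Y) = √[r(1−p)/p²] = √(431.2500000) = 20.7665597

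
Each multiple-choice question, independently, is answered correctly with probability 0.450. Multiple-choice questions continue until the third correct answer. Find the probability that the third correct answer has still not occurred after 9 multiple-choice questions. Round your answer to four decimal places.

0.1495

Needing more than 9 multiple-choice questions ⇔ fewer than 3 successes in the first 9. With X ~ Binomial(9, 0.45), P(Y > 9) = P(X ≤ 2).
  k=0: C(9,0)·0.45^0·0.55^9 = 0.004605
  k=1: C(9,1)·0.45^1·0.55^8 = 0.033912
  k=2: C(9,2)·0.45^2·0.55^7 = 0.110986
P(X ≤ 2) = 0.149503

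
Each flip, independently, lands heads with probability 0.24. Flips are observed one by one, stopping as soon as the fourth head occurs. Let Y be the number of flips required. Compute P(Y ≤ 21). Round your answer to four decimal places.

0.7787

Finishing within 21 flips ⇔ at least 4 successes in the first 21. With X ~ Binomial(21, 0.24), P(Y ≤ 21) = 1 − P(X ≤ 3).
  k=0: C(21,0)·0.24^0·0.76^21 = 0.003141
  k=1: C(21,1)·0.24^1·0.76^20 = 0.020831
  k=2: C(21,2)·0.24^2·0.76^19 = 0.065781
  k=3: C(21,3)·0.24^3·0.76^18 = 0.131562
1 − 0.221315 = 0.778685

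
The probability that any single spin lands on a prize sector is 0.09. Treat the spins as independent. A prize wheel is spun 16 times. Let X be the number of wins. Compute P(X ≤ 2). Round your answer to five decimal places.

X ~ Binomial(16, 0.09); P(X ≤ 2) = Σ C(16,k) p^k (1−p)^(16−k) over k:
  k=0: C(16,0)·0.09^0·0.91^16 = 0.2211374
  k=1: C(16,1)·0.09^1·0.91^15 = 0.3499318
  k=2: C(16,2)·0.09^2·0.91^14 = 0.2595648
Total = 0.8306340

0.83063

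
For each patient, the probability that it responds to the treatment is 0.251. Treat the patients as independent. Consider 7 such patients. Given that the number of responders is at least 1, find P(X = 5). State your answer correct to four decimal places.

0.0135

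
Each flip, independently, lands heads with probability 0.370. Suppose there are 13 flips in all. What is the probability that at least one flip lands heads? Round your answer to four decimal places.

0.9975

P(at least one) = 1 − P(none) = 1 − (1 − 0.37)^13
= 1 − 0.002463 = 0.997537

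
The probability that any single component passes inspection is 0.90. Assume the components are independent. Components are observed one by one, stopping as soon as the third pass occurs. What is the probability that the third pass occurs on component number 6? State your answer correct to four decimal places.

Y = trial on which the third success occurs; negative binomial, r=3, p=0.90.
P(Y=6) = C(5,2) · p^3 · (1−p)^3
= 10 · 0.729 · 0.001 = 0.007290

0.0073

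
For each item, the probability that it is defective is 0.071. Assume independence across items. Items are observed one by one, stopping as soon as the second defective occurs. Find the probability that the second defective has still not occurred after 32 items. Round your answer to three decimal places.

0.326

Needing more than 32 items ⇔ fewer than 2 successes in the first 32. With X ~ Binomial(32, 0.071), P(Y > 32) = P(X ≤ 1).
  k=0: C(32,0)·0.071^0·0.929^32 = 0.09473
  k=1: C(32,1)·0.071^1·0.929^31 = 0.23168
P(X ≤ 1) = 0.32642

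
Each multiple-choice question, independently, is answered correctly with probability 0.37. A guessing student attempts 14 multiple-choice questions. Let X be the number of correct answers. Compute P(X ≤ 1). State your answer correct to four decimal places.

0.0143

X ~ Binomial(14, 0.37); P(X ≤ 1) = Σ C(14,k) p^k (1−p)^(14−k) over k:
  k=0: C(14,0)·0.37^0·0.63^14 = 0.001552
  k=1: C(14,1)·0.37^1·0.63^13 = 0.012757
Total = 0.014309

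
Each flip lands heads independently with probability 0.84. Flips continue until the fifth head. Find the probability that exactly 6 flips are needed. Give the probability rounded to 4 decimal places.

0.3346

Y = trial on which the fifth success occurs; negative binomial, r=5, p=0.84.
P(Y=6) = C(5,4) · p^5 · (1−p)^1
= 5 · 0.41821 · 0.16 = 0.334570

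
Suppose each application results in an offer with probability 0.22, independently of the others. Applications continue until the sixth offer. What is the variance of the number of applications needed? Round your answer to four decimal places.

96.6942

Y = total applications until the sixth success; negative binomial with r=6, p=0.22.
Var(Y) = r(1−p)/p² = 6·0.78 / 0.22² = 96.694215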